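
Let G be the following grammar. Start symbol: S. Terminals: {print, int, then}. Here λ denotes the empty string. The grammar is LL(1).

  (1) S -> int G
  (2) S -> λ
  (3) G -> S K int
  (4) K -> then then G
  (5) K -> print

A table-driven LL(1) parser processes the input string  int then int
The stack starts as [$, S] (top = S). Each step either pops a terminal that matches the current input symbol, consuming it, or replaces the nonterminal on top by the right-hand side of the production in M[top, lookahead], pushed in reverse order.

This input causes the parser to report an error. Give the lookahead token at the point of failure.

     Stack              Input           Action
  1  $ S                int then int $  expand S -> int G
  2  $ G int            int then int $  match int
  3  $ G                then int $      expand G -> S K int
  4  $ int K S          then int $      expand S -> λ
  5  $ int K            then int $      expand K -> then then G
  6  $ int G then then  then int $      match then
  7  $ int G then       int $           error: top is terminal then but lookahead is int

int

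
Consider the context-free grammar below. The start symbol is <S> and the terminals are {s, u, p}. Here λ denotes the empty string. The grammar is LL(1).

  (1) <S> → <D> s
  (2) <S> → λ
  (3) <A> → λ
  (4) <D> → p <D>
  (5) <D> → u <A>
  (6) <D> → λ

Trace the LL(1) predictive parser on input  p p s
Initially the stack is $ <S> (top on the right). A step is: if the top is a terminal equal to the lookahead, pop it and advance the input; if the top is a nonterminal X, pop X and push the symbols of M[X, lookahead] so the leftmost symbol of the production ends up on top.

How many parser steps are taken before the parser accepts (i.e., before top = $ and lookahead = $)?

7

     Stack      Input    Action
  1  $ <S>      p p s $  expand <S> → <D> s
  2  $ s <D>    p p s $  expand <D> → p <D>
  3  $ s <D> p  p p s $  match p
  4  $ s <D>    p s $    expand <D> → p <D>
  5  $ s <D> p  p s $    match p
  6  $ s <D>    s $      expand <D> → λ
  7  $ s        s $      match s
Accept reached after 7 steps.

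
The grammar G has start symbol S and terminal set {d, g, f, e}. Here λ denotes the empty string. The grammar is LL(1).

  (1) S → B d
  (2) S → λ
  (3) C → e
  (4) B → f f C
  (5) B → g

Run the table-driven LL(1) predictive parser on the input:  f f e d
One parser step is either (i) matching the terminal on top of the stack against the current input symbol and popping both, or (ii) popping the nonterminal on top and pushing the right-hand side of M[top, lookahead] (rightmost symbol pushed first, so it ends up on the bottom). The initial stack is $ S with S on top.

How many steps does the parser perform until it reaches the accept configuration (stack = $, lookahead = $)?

     Stack      Input      Action
  1  $ S        f f e d $  expand S → B d
  2  $ d B      f f e d $  expand B → f f C
  3  $ d C f f  f f e d $  match f
  4  $ d C f    f e d $    match f
  5  $ d C      e d $      expand C → e
  6  $ d e      e d $      match e
  7  $ d        d $        match d
Accept reached after 7 steps.

7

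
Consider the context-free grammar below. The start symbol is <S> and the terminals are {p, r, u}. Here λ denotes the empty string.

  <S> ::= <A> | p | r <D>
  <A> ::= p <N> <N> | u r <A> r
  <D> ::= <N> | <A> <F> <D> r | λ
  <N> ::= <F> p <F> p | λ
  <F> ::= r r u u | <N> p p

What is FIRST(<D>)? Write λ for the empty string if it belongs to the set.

FIRST(<A>): from <A>::=p <N> <N> we get {p}; from <A>::=u r <A> r we get {u}. So FIRST(<A>) = {p, u}.
FIRST(<S>): from <S>::=<A> we get {p, u}; from <S>::=p we get {p}; from <S>::=r <D> we get {r}. So FIRST(<S>) = {p, r, u}.
FIRST(<D>): from <D>::=<N> we get {λ, p, r}; from <D>::=<A> <F> <D> r we get {p, u}; from <D>::=λ we get {λ}. So FIRST(<D>) = {λ, p, r, u}.
FIRST(<N>): from <N>::=<F> p <F> p we get {p, r}; from <N>::=λ we get {λ}. So FIRST(<N>) = {λ, p, r}.
FIRST(<F>): from <F>::=r r u u we get {r}; from <F>::=<N> p p we get {p, r}. So FIRST(<F>) = {p, r}.

{λ, p, r, u}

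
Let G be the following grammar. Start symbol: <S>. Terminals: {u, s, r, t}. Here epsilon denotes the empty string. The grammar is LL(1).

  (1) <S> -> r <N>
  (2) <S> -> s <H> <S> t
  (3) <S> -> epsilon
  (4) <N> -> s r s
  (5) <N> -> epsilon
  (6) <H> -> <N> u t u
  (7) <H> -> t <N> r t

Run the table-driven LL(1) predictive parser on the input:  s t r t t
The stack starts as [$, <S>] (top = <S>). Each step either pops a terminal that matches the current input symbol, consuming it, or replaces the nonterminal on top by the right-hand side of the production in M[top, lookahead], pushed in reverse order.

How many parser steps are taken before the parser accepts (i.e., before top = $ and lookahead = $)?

step 1: stack=$ <S>  input=s t r t t $  — expand <S> -> s <H> <S> t
step 2: stack=$ t <S> <H> s  input=s t r t t $  — match s
step 3: stack=$ t <S> <H>  input=t r t t $  — expand <H> -> t <N> r t
step 4: stack=$ t <S> t r <N> t  input=t r t t $  — match t
step 5: stack=$ t <S> t r <N>  input=r t t $  — expand <N> -> epsilon
step 6: stack=$ t <S> t r  input=r t t $  — match r
step 7: stack=$ t <S> t  input=t t $  — match t
step 8: stack=$ t <S>  input=t $  — expand <S> -> epsilon
step 9: stack=$ t  input=t $  — match t
Accept reached after 9 steps.

9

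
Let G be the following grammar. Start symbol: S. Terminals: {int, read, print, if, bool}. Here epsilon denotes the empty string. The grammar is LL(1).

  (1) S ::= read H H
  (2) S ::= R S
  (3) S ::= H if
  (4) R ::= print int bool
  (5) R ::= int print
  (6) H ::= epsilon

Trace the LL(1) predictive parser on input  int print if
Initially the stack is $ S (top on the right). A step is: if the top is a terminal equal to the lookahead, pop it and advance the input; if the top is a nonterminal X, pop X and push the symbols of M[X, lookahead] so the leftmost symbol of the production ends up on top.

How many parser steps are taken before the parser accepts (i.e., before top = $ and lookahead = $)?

7

step 1: stack=$ S  input=int print if $  — expand S ::= R S
step 2: stack=$ S R  input=int print if $  — expand R ::= int print
step 3: stack=$ S print int  input=int print if $  — match int
step 4: stack=$ S print  input=print if $  — match print
step 5: stack=$ S  input=if $  — expand S ::= H if
step 6: stack=$ if H  input=if $  — expand H ::= epsilon
step 7: stack=$ if  input=if $  — match if
Accept reached after 7 steps.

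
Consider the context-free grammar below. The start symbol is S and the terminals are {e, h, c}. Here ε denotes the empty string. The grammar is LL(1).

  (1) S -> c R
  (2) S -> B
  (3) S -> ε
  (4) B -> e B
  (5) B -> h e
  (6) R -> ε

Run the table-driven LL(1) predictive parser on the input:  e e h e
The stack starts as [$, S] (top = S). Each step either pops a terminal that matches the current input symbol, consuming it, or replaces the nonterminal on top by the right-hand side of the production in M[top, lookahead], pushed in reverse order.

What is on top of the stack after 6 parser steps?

     Stack  Input      Action
  1  $ S    e e h e $  expand S -> B
  2  $ B    e e h e $  expand B -> e B
  3  $ B e  e e h e $  match e
  4  $ B    e h e $    expand B -> e B
  5  $ B e  e h e $    match e
  6  $ B    h e $      expand B -> h e
Stack after step 6: $ e h (top = h).

h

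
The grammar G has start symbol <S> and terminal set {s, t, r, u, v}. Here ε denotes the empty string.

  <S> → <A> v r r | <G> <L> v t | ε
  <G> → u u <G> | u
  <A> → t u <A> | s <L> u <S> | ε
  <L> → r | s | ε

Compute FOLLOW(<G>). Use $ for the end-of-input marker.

{r, s, v}

FIRST(<G>) = {u}
FIRST(<A>) = {ε, s, t}
FIRST(<L>) = {ε, r, s}
FIRST(<S>) = {ε, s, t, u, v}  (via <A> v r r, <G> <L> v t)
FOLLOW(<S>) includes $ since <S> is the start symbol.
FOLLOW(<G>): in <S>→<G> <L> v t, <G> is followed by <L> v t with FIRST {r, s, v}; in <G>→u u <G>, the suffix after <G> is empty (adds nothing new). Thus FOLLOW(<G>) = {r, s, v}.
FOLLOW(<A>): in <S>→<A> v r r, <A> is followed by v r r with FIRST {v}; in <A>→t u <A>, the suffix after <A> is empty (adds nothing new). Thus FOLLOW(<A>) = {v}.
FOLLOW(<S>): in <A>→s <L> u <S>, the suffix after <S> is empty, so FOLLOW(<S>) ⊇ FOLLOW(<A>) = {v}. Thus FOLLOW(<S>) = {$, v}.
FOLLOW(<L>): in <S>→<G> <L> v t, <L> is followed by v t with FIRST {v}; in <A>→s <L> u <S>, <L> is followed by u <S> with FIRST {u}. Thus FOLLOW(<L>) = {u, v}.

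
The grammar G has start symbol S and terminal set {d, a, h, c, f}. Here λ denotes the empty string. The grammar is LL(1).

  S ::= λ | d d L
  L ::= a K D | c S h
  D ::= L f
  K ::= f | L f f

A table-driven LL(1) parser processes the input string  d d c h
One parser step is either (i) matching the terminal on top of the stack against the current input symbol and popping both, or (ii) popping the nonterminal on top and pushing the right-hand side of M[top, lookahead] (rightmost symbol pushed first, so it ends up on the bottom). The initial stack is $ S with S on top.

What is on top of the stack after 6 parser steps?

h

     Stack    Input      Action
  1  $ S      d d c h $  expand S ::= d d L
  2  $ L d d  d d c h $  match d
  3  $ L d    d c h $    match d
  4  $ L      c h $      expand L ::= c S h
  5  $ h S c  c h $      match c
  6  $ h S    h $        expand S ::= λ
Stack after step 6: $ h (top = h).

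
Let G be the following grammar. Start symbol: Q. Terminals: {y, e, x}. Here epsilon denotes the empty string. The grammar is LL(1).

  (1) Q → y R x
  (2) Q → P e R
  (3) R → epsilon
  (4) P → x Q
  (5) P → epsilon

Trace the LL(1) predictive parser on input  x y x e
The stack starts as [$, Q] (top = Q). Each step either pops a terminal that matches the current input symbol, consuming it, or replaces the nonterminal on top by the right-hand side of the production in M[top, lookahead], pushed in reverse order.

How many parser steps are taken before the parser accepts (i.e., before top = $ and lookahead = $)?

     Stack        Input      Action
  1  $ Q          x y x e $  expand Q → P e R
  2  $ R e P      x y x e $  expand P → x Q
  3  $ R e Q x    x y x e $  match x
  4  $ R e Q      y x e $    expand Q → y R x
  5  $ R e x R y  y x e $    match y
  6  $ R e x R    x e $      expand R → epsilon
  7  $ R e x      x e $      match x
  8  $ R e        e $        match e
  9  $ R          $          expand R → epsilon
Accept reached after 9 steps.

9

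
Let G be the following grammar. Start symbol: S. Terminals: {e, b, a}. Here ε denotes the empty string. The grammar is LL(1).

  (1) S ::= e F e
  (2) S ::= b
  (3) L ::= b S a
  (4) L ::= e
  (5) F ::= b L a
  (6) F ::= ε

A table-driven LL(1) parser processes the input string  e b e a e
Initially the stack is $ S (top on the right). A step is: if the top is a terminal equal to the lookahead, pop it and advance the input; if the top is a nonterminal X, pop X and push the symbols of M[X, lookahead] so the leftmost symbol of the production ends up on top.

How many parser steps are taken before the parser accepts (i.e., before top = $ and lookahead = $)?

     Stack      Input        Action
  1  $ S        e b e a e $  expand S ::= e F e
  2  $ e F e    e b e a e $  match e
  3  $ e F      b e a e $    expand F ::= b L a
  4  $ e a L b  b e a e $    match b
  5  $ e a L    e a e $      expand L ::= e
  6  $ e a e    e a e $      match e
  7  $ e a      a e $        match a
  8  $ e        e $          match e
Accept reached after 8 steps.

8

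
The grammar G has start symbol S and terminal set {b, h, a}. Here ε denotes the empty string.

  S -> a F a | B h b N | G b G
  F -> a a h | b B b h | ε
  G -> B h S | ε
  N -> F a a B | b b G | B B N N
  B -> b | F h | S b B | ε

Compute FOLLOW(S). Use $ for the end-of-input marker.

FIRST(F) = {ε, a, b}
FIRST(S) = {a, b, h}  (via B h b N, G b G)
FIRST(B) = {ε, a, b, h}  (via F h, S b B)
FIRST(G) = {ε, a, b, h}  (via B h S)
FIRST(N) = {a, b, h}  (via F a a B, B B N N)
FOLLOW(S) includes $ since S is the start symbol.
FOLLOW(F): in S->a F a, F is followed by a with FIRST {a}; in N->F a a B, F is followed by a a B with FIRST {a}; in B->F h, F is followed by h with FIRST {h}. Thus FOLLOW(F) = {a, h}.
FOLLOW(S): in G->B h S, the suffix after S is empty, so FOLLOW(S) ⊇ FOLLOW(G) = {$, a, b, h}; in B->S b B, S is followed by b B with FIRST {b}. Thus FOLLOW(S) = {$, a, b, h}.
FOLLOW(N): in S->B h b N, the suffix after N is empty, so FOLLOW(N) ⊇ FOLLOW(S) = {$, a, b, h}; in N->B B N N (occurrence 1), N is followed by N with FIRST {a, b, h}; in N->B B N N (occurrence 2), the suffix after N is empty (adds nothing new). Thus FOLLOW(N) = {$, a, b, h}.
FOLLOW(G): in S->G b G (occurrence 1), G is followed by b G with FIRST {b}; in S->G b G (occurrence 2), the suffix after G is empty, so FOLLOW(G) ⊇ FOLLOW(S) = {$, a, b, h}; in N->b b G, the suffix after G is empty, so FOLLOW(G) ⊇ FOLLOW(N) = {$, a, b, h}. Thus FOLLOW(G) = {$, a, b, h}.
FOLLOW(B): in S->B h b N, B is followed by h b N with FIRST {h}; in F->b B b h, B is followed by b h with FIRST {b}; in G->B h S, B is followed by h S with FIRST {h}; in N->F a a B, the suffix after B is empty, so FOLLOW(B) ⊇ FOLLOW(N) = {$, a, b, h}; in N->B B N N (occurrence 1), B is followed by B N N with FIRST {a, b, h}; in N->B B N N (occurrence 2), B is followed by N N with FIRST {a, b, h}; in B->S b B, the suffix after B is empty (adds nothing new). Thus FOLLOW(B) = {$, a, b, h}.

{$, a, b, h}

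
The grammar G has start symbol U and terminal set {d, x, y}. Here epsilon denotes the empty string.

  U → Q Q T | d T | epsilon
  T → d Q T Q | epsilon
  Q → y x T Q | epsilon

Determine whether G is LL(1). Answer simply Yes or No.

FIRST(U) = {epsilon, d, y}
FIRST(T) = {epsilon, d}
FIRST(Q) = {epsilon, y}
FOLLOW(U) = {$}
FOLLOW(T) = {$, d, y}
FOLLOW(Q) = {$, d, y}
Cell M[Q, y] receives both Q → y x T Q and Q → epsilon — the grammar is not LL(1).

No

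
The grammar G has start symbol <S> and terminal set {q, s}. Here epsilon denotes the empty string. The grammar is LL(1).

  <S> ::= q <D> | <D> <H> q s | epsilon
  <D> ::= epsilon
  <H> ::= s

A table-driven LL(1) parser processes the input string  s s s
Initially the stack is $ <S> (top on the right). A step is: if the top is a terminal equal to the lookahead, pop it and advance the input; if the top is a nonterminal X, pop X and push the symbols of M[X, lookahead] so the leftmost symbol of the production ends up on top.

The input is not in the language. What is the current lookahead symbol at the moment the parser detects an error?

     Stack          Input    Action
  1  $ <S>          s s s $  expand <S> ::= <D> <H> q s
  2  $ s q <H> <D>  s s s $  expand <D> ::= epsilon
  3  $ s q <H>      s s s $  expand <H> ::= s
  4  $ s q s        s s s $  match s
  5  $ s q          s s $    error: top is terminal q but lookahead is s

s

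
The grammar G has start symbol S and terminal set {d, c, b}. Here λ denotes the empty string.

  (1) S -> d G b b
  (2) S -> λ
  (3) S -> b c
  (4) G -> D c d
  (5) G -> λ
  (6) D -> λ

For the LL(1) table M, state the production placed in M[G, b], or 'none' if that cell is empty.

FIRST(S) = {λ, b, d}
FIRST(D) = {λ}
FIRST(G) = {λ, c}  (via D c d)
FOLLOW(S) includes $ since S is the start symbol.
FOLLOW(G): in S->d G b b, G is followed by b b with FIRST {b}. Thus FOLLOW(G) = {b}.
For G -> D c d: FIRST(D c d) = {c}, so it goes in M[G, t] for t ∈ {c}.
For G -> λ: FIRST(λ) = {λ}, so it goes in M[G, t] for t ∈ {}; since λ ∈ FIRST, also for every t ∈ FOLLOW(G) = {b}.

G -> λ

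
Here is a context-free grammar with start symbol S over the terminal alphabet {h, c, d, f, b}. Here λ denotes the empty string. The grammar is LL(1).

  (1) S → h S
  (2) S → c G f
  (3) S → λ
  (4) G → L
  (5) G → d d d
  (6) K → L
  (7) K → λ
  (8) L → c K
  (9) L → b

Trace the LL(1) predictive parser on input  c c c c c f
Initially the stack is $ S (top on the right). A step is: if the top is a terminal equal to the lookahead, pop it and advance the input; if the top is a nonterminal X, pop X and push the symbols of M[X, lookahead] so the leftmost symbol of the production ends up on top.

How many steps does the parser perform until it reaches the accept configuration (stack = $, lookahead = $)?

step 1: stack=$ S  input=c c c c c f $  — expand S → c G f
step 2: stack=$ f G c  input=c c c c c f $  — match c
step 3: stack=$ f G  input=c c c c f $  — expand G → L
step 4: stack=$ f L  input=c c c c f $  — expand L → c K
step 5: stack=$ f K c  input=c c c c f $  — match c
step 6: stack=$ f K  input=c c c f $  — expand K → L
step 7: stack=$ f L  input=c c c f $  — expand L → c K
step 8: stack=$ f K c  input=c c c f $  — match c
step 9: stack=$ f K  input=c c f $  — expand K → L
step 10: stack=$ f L  input=c c f $  — expand L → c K
step 11: stack=$ f K c  input=c c f $  — match c
step 12: stack=$ f K  input=c f $  — expand K → L
step 13: stack=$ f L  input=c f $  — expand L → c K
step 14: stack=$ f K c  input=c f $  — match c
step 15: stack=$ f K  input=f $  — expand K → λ
step 16: stack=$ f  input=f $  — match f
Accept reached after 16 steps.

16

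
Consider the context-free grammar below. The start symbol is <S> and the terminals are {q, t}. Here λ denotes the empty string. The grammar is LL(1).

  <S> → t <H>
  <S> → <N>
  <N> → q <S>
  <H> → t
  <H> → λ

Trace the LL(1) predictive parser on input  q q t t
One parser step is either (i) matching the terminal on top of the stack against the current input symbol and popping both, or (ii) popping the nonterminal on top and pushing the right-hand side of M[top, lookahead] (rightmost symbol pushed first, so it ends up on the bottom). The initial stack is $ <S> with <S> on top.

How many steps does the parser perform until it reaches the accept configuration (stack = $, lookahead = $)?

      Stack    Input      Action
   1  $ <S>    q q t t $  expand <S> → <N>
   2  $ <N>    q q t t $  expand <N> → q <S>
   3  $ <S> q  q q t t $  match q
   4  $ <S>    q t t $    expand <S> → <N>
   5  $ <N>    q t t $    expand <N> → q <S>
   6  $ <S> q  q t t $    match q
   7  $ <S>    t t $      expand <S> → t <H>
   8  $ <H> t  t t $      match t
   9  $ <H>    t $        expand <H> → t
  10  $ t      t $        match t
Accept reached after 10 steps.

10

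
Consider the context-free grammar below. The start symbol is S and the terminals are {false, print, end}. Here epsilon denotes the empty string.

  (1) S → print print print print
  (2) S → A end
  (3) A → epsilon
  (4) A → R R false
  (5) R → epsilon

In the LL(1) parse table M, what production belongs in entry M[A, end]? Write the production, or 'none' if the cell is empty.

FIRST(R) = {epsilon}
FIRST(A) = {epsilon, false}  (via R R false)
FIRST(S) = {end, false, print}  (via A end)
FOLLOW(S) includes $ since S is the start symbol.
FOLLOW(A): in S→A end, A is followed by end with FIRST {end}. Thus FOLLOW(A) = {end}.
For A → epsilon: FIRST(epsilon) = {epsilon}, so it goes in M[A, t] for t ∈ {}; since epsilon ∈ FIRST, also for every t ∈ FOLLOW(A) = {end}.
For A → R R false: FIRST(R R false) = {false}, so it goes in M[A, t] for t ∈ {false}.

A → epsilon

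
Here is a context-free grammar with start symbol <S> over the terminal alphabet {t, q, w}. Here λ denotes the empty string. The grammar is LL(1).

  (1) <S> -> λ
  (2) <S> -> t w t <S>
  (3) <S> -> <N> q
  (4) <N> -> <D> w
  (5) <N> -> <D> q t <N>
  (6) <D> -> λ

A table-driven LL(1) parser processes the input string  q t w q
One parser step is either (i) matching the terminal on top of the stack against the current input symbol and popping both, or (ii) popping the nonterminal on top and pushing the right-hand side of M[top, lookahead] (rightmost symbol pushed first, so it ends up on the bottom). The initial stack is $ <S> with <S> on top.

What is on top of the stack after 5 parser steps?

<N>

step 1: stack=$ <S>  input=q t w q $  — expand <S> -> <N> q
step 2: stack=$ q <N>  input=q t w q $  — expand <N> -> <D> q t <N>
step 3: stack=$ q <N> t q <D>  input=q t w q $  — expand <D> -> λ
step 4: stack=$ q <N> t q  input=q t w q $  — match q
step 5: stack=$ q <N> t  input=t w q $  — match t
Stack after step 5: $ q <N> (top = <N>).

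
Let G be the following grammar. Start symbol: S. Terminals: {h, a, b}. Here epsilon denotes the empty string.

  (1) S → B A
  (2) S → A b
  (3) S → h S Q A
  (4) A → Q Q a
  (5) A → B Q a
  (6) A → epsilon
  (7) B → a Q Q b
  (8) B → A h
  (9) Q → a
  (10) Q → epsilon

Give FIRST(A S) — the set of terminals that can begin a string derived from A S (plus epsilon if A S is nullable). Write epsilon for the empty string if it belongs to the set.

FIRST(Q): from Q→a we get {a}; from Q→epsilon we get {epsilon}. So FIRST(Q) = {epsilon, a}.
FIRST(S): from S→B A we get {a, h}; from S→A b we get {a, b, h}; from S→h S Q A we get {h}. So FIRST(S) = {a, b, h}.
FIRST(A): from A→Q Q a we get {a}; from A→B Q a we get {a, h}; from A→epsilon we get {epsilon}. So FIRST(A) = {epsilon, a, h}.
FIRST(B): from B→a Q Q b we get {a}; from B→A h we get {a, h}. So FIRST(B) = {a, h}.
FIRST(A S): take FIRST of each symbol in turn, carrying on past any symbol whose FIRST contains epsilon; result {a, b, h}.

{a, b, h}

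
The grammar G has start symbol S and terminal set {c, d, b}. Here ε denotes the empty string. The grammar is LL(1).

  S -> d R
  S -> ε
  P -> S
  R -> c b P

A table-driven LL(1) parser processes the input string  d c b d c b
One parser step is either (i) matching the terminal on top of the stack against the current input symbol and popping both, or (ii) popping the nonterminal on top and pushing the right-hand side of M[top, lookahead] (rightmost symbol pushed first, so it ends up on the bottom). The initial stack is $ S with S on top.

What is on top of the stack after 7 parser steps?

d

     Stack    Input          Action
  1  $ S      d c b d c b $  expand S -> d R
  2  $ R d    d c b d c b $  match d
  3  $ R      c b d c b $    expand R -> c b P
  4  $ P b c  c b d c b $    match c
  5  $ P b    b d c b $      match b
  6  $ P      d c b $        expand P -> S
  7  $ S      d c b $        expand S -> d R
Stack after step 7: $ R d (top = d).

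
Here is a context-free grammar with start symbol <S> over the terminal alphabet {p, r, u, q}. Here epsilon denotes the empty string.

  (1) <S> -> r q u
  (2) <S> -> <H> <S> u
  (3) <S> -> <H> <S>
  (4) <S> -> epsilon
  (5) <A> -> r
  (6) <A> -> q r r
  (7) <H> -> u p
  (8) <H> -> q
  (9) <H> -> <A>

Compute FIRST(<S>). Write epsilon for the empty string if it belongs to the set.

{epsilon, q, r, u}

FIRST(<A>) = {q, r}
FIRST(<H>) = {q, r, u}  (via <A>)
FIRST(<S>) = {epsilon, q, r, u}  (via <H> <S> u, <H> <S>)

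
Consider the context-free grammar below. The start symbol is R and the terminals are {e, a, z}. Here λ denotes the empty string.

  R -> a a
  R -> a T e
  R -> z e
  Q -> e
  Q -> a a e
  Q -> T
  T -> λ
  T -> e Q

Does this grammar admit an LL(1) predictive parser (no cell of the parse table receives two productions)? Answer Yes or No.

No

FIRST(R) = {a, z}
FIRST(Q) = {λ, a, e}
FIRST(T) = {λ, e}
FOLLOW(R) = {$}
FOLLOW(Q) = {e}
FOLLOW(T) = {e}
Cell M[Q, e] receives both Q -> e and Q -> T — the grammar is not LL(1).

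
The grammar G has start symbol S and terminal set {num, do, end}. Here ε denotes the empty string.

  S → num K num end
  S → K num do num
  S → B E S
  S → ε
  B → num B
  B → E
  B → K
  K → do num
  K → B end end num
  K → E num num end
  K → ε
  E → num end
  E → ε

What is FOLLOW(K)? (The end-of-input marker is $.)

{$, do, end, num}

FIRST(E) = {ε, num}
FIRST(S) = {ε, do, end, num}  (via K num do num, B E S)
FIRST(B) = {ε, do, end, num}  (via E, K)
FIRST(K) = {ε, do, end, num}  (via B end end num, E num num end)
FOLLOW(S) includes $ since S is the start symbol.
FOLLOW(S): in S→B E S, the suffix after S is empty (adds nothing new). Thus FOLLOW(S) = {$}.
FOLLOW(B): in S→B E S, B is followed by E S with FIRST {ε, do, end, num}; in S→B E S, the suffix after B is nullable, so FOLLOW(B) ⊇ FOLLOW(S) = {$}; in B→num B, the suffix after B is empty (adds nothing new); in K→B end end num, B is followed by end end num with FIRST {end}. Thus FOLLOW(B) = {$, do, end, num}.
FOLLOW(K): in S→num K num end, K is followed by num end with FIRST {num}; in S→K num do num, K is followed by num do num with FIRST {num}; in B→K, the suffix after K is empty, so FOLLOW(K) ⊇ FOLLOW(B) = {$, do, end, num}. Thus FOLLOW(K) = {$, do, end, num}.
FOLLOW(E): in S→B E S, E is followed by S with FIRST {ε, do, end, num}; in S→B E S, the suffix after E is nullable, so FOLLOW(E) ⊇ FOLLOW(S) = {$}; in B→E, the suffix after E is empty, so FOLLOW(E) ⊇ FOLLOW(B) = {$, do, end, num}; in K→E num num end, E is followed by num num end with FIRST {num}. Thus FOLLOW(E) = {$, do, end, num}.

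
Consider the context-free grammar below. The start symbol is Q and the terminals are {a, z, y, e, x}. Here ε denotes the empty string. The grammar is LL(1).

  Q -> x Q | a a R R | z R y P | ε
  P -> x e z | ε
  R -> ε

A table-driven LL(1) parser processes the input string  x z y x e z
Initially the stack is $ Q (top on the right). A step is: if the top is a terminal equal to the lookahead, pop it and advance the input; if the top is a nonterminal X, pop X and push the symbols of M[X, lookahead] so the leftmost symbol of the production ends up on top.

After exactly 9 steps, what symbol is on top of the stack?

step 1: stack=$ Q  input=x z y x e z $  — expand Q -> x Q
step 2: stack=$ Q x  input=x z y x e z $  — match x
step 3: stack=$ Q  input=z y x e z $  — expand Q -> z R y P
step 4: stack=$ P y R z  input=z y x e z $  — match z
step 5: stack=$ P y R  input=y x e z $  — expand R -> ε
step 6: stack=$ P y  input=y x e z $  — match y
step 7: stack=$ P  input=x e z $  — expand P -> x e z
step 8: stack=$ z e x  input=x e z $  — match x
step 9: stack=$ z e  input=e z $  — match e
Stack after step 9: $ z (top = z).

z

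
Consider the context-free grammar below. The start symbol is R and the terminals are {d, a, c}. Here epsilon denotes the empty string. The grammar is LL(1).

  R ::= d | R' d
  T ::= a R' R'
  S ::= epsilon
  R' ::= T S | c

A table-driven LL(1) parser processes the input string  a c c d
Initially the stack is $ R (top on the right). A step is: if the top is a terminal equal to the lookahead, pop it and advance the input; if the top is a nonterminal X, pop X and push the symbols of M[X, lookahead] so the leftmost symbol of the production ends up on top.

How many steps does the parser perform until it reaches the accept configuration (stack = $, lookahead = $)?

step 1: stack=$ R  input=a c c d $  — expand R ::= R' d
step 2: stack=$ d R'  input=a c c d $  — expand R' ::= T S
step 3: stack=$ d S T  input=a c c d $  — expand T ::= a R' R'
step 4: stack=$ d S R' R' a  input=a c c d $  — match a
step 5: stack=$ d S R' R'  input=c c d $  — expand R' ::= c
step 6: stack=$ d S R' c  input=c c d $  — match c
step 7: stack=$ d S R'  input=c d $  — expand R' ::= c
step 8: stack=$ d S c  input=c d $  — match c
step 9: stack=$ d S  input=d $  — expand S ::= epsilon
step 10: stack=$ d  input=d $  — match d
Accept reached after 10 steps.

10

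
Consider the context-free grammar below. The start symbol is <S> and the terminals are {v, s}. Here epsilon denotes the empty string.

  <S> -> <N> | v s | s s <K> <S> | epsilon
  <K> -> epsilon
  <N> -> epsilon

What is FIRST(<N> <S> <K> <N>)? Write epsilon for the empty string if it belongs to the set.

{epsilon, s, v}

FIRST(<K>) = {epsilon}
FIRST(<N>) = {epsilon}
FIRST(<S>) = {epsilon, s, v}  (via <N>)
FIRST(<N> <S> <K> <N>): take FIRST of each symbol in turn, carrying on past any symbol whose FIRST contains epsilon; result {epsilon, s, v}.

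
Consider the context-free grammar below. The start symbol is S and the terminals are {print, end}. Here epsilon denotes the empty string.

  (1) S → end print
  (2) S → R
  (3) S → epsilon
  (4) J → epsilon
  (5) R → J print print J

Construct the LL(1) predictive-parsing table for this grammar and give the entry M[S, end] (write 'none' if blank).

S → end print

FIRST(J): from J→epsilon we get {epsilon}. So FIRST(J) = {epsilon}.
FIRST(R): from R→J print print J we get {print}. So FIRST(R) = {print}.
FIRST(S): from S→end print we get {end}; from S→R we get {print}; from S→epsilon we get {epsilon}. So FIRST(S) = {epsilon, end, print}.
FOLLOW(S) includes $ since S is the start symbol.
FOLLOW(S): S appears on no right-hand side. Thus FOLLOW(S) = {$}.
For S → end print: FIRST(end print) = {end}, so it goes in M[S, t] for t ∈ {end}.
For S → R: FIRST(R) = {print}, so it goes in M[S, t] for t ∈ {print}.
For S → epsilon: FIRST(epsilon) = {epsilon}, so it goes in M[S, t] for t ∈ {}; since epsilon ∈ FIRST, also for every t ∈ FOLLOW(S) = {$}.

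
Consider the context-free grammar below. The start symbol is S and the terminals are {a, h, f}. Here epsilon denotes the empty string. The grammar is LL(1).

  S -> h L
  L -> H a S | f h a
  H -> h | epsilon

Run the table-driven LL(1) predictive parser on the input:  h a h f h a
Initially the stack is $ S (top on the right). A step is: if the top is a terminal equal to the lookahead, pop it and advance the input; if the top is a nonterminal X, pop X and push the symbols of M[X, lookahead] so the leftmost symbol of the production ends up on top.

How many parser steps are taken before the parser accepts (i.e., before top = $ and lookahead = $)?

step 1: stack=$ S  input=h a h f h a $  — expand S -> h L
step 2: stack=$ L h  input=h a h f h a $  — match h
step 3: stack=$ L  input=a h f h a $  — expand L -> H a S
step 4: stack=$ S a H  input=a h f h a $  — expand H -> epsilon
step 5: stack=$ S a  input=a h f h a $  — match a
step 6: stack=$ S  input=h f h a $  — expand S -> h L
step 7: stack=$ L h  input=h f h a $  — match h
step 8: stack=$ L  input=f h a $  — expand L -> f h a
step 9: stack=$ a h f  input=f h a $  — match f
step 10: stack=$ a h  input=h a $  — match h
step 11: stack=$ a  input=a $  — match a
Accept reached after 11 steps.

11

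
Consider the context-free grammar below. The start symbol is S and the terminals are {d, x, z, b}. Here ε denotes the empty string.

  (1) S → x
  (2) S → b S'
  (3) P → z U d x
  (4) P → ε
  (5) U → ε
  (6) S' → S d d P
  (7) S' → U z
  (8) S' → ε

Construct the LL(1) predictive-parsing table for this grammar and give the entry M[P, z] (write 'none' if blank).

FIRST(S): from S→x we get {x}; from S→b S' we get {b}. So FIRST(S) = {b, x}.
FIRST(P): from P→z U d x we get {z}; from P→ε we get {ε}. So FIRST(P) = {ε, z}.
FIRST(U): from U→ε we get {ε}. So FIRST(U) = {ε}.
FIRST(S'): from S'→S d d P we get {b, x}; from S'→U z we get {z}; from S'→ε we get {ε}. So FIRST(S') = {ε, b, x, z}.
FOLLOW(S) includes $ since S is the start symbol.
FOLLOW(S'): in S→b S', the suffix after S' is empty, so FOLLOW(S') ⊇ FOLLOW(S) = {$, d}. Thus FOLLOW(S') = {$, d}.
FOLLOW(P): in S'→S d d P, the suffix after P is empty, so FOLLOW(P) ⊇ FOLLOW(S') = {$, d}. Thus FOLLOW(P) = {$, d}.
For P → z U d x: FIRST(z U d x) = {z}, so it goes in M[P, t] for t ∈ {z}.
For P → ε: FIRST(ε) = {ε}, so it goes in M[P, t] for t ∈ {}; since ε ∈ FIRST, also for every t ∈ FOLLOW(P) = {$, d}.

P → z U d x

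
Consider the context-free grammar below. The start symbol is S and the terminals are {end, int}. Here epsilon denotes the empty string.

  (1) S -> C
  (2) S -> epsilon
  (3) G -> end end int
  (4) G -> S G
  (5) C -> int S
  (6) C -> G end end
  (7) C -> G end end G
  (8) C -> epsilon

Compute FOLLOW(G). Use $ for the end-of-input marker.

FIRST(S): from S->C we get {epsilon, end, int}; from S->epsilon we get {epsilon}. So FIRST(S) = {epsilon, end, int}.
FIRST(G): from G->end end int we get {end}; from G->S G we get {end, int}. So FIRST(G) = {end, int}.
FIRST(C): from C->int S we get {int}; from C->G end end we get {end, int}; from C->G end end G we get {end, int}; from C->epsilon we get {epsilon}. So FIRST(C) = {epsilon, end, int}.
FOLLOW(S) includes $ since S is the start symbol.
FOLLOW(S): in G->S G, S is followed by G with FIRST {end, int}; in C->int S, the suffix after S is empty, so FOLLOW(S) ⊇ FOLLOW(C) = {$, end, int}. Thus FOLLOW(S) = {$, end, int}.
FOLLOW(C): in S->C, the suffix after C is empty, so FOLLOW(C) ⊇ FOLLOW(S) = {$, end, int}. Thus FOLLOW(C) = {$, end, int}.
FOLLOW(G): in G->S G, the suffix after G is empty (adds nothing new); in C->G end end, G is followed by end end with FIRST {end}; in C->G end end G (occurrence 1), G is followed by end end G with FIRST {end}; in C->G end end G (occurrence 2), the suffix after G is empty, so FOLLOW(G) ⊇ FOLLOW(C) = {$, end, int}. Thus FOLLOW(G) = {$, end, int}.

{$, end, int}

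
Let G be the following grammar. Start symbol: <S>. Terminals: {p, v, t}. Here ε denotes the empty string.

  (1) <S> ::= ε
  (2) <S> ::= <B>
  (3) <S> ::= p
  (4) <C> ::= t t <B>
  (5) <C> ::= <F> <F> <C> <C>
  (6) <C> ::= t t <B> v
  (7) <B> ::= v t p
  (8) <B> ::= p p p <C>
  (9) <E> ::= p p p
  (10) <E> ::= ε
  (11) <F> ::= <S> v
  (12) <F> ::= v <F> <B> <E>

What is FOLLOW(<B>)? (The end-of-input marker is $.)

{$, p, t, v}

FIRST(<B>) = {p, v}
FIRST(<E>) = {ε, p}
FIRST(<S>) = {ε, p, v}  (via <B>)
FIRST(<F>) = {p, v}  (via <S> v)
FIRST(<C>) = {p, t, v}  (via <F> <F> <C> <C>)
FOLLOW(<S>) includes $ since <S> is the start symbol.
FOLLOW(<S>): in <F>::=<S> v, <S> is followed by v with FIRST {v}. Thus FOLLOW(<S>) = {$, v}.
FOLLOW(<F>): in <C>::=<F> <F> <C> <C> (occurrence 1), <F> is followed by <F> <C> <C> with FIRST {p, v}; in <C>::=<F> <F> <C> <C> (occurrence 2), <F> is followed by <C> <C> with FIRST {p, t, v}; in <F>::=v <F> <B> <E>, <F> is followed by <B> <E> with FIRST {p, v}. Thus FOLLOW(<F>) = {p, t, v}.
FOLLOW(<E>): in <F>::=v <F> <B> <E>, the suffix after <E> is empty, so FOLLOW(<E>) ⊇ FOLLOW(<F>) = {p, t, v}. Thus FOLLOW(<E>) = {p, t, v}.
FOLLOW(<C>): in <C>::=<F> <F> <C> <C> (occurrence 1), <C> is followed by <C> with FIRST {p, t, v}; in <C>::=<F> <F> <C> <C> (occurrence 2), the suffix after <C> is empty (adds nothing new); in <B>::=p p p <C>, the suffix after <C> is empty, so FOLLOW(<C>) ⊇ FOLLOW(<B>) = {$, p, t, v}. Thus FOLLOW(<C>) = {$, p, t, v}.
FOLLOW(<B>): in <S>::=<B>, the suffix after <B> is empty, so FOLLOW(<B>) ⊇ FOLLOW(<S>) = {$, v}; in <C>::=t t <B>, the suffix after <B> is empty, so FOLLOW(<B>) ⊇ FOLLOW(<C>) = {$, p, t, v}; in <C>::=t t <B> v, <B> is followed by v with FIRST {v}; in <F>::=v <F> <B> <E>, <B> is followed by <E> with FIRST {ε, p}; in <F>::=v <F> <B> <E>, the suffix after <B> is nullable, so FOLLOW(<B>) ⊇ FOLLOW(<F>) = {p, t, v}. Thus FOLLOW(<B>) = {$, p, t, v}.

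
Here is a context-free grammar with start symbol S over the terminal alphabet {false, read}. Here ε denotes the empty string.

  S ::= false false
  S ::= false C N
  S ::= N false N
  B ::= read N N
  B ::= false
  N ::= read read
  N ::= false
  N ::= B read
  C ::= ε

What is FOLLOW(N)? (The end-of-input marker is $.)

FIRST(B): from B::=read N N we get {read}; from B::=false we get {false}. So FIRST(B) = {false, read}.
FIRST(C): from C::=ε we get {ε}. So FIRST(C) = {ε}.
FIRST(N): from N::=read read we get {read}; from N::=false we get {false}; from N::=B read we get {false, read}. So FIRST(N) = {false, read}.
FIRST(S): from S::=false false we get {false}; from S::=false C N we get {false}; from S::=N false N we get {false, read}. So FIRST(S) = {false, read}.
FOLLOW(S) includes $ since S is the start symbol.
FOLLOW(S): S appears on no right-hand side. Thus FOLLOW(S) = {$}.
FOLLOW(B): in N::=B read, B is followed by read with FIRST {read}. Thus FOLLOW(B) = {read}.
FOLLOW(N): in S::=false C N, the suffix after N is empty, so FOLLOW(N) ⊇ FOLLOW(S) = {$}; in S::=N false N (occurrence 1), N is followed by false N with FIRST {false}; in S::=N false N (occurrence 2), the suffix after N is empty, so FOLLOW(N) ⊇ FOLLOW(S) = {$}; in B::=read N N (occurrence 1), N is followed by N with FIRST {false, read}; in B::=read N N (occurrence 2), the suffix after N is empty, so FOLLOW(N) ⊇ FOLLOW(B) = {read}. Thus FOLLOW(N) = {$, false, read}.
FOLLOW(C): in S::=false C N, C is followed by N with FIRST {false, read}. Thus FOLLOW(C) = {false, read}.

{$, false, read}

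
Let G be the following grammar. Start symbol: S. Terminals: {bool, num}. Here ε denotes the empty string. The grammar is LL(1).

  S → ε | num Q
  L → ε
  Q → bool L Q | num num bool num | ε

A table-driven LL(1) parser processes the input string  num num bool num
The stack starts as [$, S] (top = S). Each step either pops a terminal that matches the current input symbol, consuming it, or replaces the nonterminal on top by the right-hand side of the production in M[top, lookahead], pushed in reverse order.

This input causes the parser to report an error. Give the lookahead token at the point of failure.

bool

     Stack               Input               Action
  1  $ S                 num num bool num $  expand S → num Q
  2  $ Q num             num num bool num $  match num
  3  $ Q                 num bool num $      expand Q → num num bool num
  4  $ num bool num num  num bool num $      match num
  5  $ num bool num      bool num $          error: top is terminal num but lookahead is bool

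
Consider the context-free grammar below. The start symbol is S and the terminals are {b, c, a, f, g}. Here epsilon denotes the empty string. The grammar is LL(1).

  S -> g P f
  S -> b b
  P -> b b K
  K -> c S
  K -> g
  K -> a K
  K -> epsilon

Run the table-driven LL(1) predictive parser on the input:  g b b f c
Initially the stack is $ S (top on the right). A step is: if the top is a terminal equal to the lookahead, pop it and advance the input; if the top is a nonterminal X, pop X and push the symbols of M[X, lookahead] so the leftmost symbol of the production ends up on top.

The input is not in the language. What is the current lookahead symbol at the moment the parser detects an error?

c

     Stack      Input        Action
  1  $ S        g b b f c $  expand S -> g P f
  2  $ f P g    g b b f c $  match g
  3  $ f P      b b f c $    expand P -> b b K
  4  $ f K b b  b b f c $    match b
  5  $ f K b    b f c $      match b
  6  $ f K      f c $        expand K -> epsilon
  7  $ f        f c $        match f
  8  $          c $          error: stack empty but input remains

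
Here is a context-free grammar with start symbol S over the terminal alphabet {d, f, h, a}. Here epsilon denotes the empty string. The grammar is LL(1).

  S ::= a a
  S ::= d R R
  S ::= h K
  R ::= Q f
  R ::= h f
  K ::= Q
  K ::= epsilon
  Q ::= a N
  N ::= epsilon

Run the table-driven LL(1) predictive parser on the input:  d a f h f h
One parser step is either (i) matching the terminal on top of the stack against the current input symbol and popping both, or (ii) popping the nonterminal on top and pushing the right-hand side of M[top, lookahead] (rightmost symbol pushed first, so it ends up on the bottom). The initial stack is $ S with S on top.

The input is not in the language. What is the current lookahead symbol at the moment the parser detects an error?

h

      Stack      Input          Action
   1  $ S        d a f h f h $  expand S ::= d R R
   2  $ R R d    d a f h f h $  match d
   3  $ R R      a f h f h $    expand R ::= Q f
   4  $ R f Q    a f h f h $    expand Q ::= a N
   5  $ R f N a  a f h f h $    match a
   6  $ R f N    f h f h $      expand N ::= epsilon
   7  $ R f      f h f h $      match f
   8  $ R        h f h $        expand R ::= h f
   9  $ f h      h f h $        match h
  10  $ f        f h $          match f
  11  $          h $            error: stack empty but input remains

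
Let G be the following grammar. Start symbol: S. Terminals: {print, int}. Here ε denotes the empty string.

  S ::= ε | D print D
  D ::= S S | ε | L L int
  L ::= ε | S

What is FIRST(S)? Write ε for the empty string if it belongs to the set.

{ε, int, print}

FIRST(S): from S::=ε we get {ε}; from S::=D print D we get {int, print}. So FIRST(S) = {ε, int, print}.
FIRST(L): from L::=ε we get {ε}; from L::=S we get {ε, int, print}. So FIRST(L) = {ε, int, print}.
FIRST(D): from D::=S S we get {ε, int, print}; from D::=ε we get {ε}; from D::=L L int we get {int, print}. So FIRST(D) = {ε, int, print}.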